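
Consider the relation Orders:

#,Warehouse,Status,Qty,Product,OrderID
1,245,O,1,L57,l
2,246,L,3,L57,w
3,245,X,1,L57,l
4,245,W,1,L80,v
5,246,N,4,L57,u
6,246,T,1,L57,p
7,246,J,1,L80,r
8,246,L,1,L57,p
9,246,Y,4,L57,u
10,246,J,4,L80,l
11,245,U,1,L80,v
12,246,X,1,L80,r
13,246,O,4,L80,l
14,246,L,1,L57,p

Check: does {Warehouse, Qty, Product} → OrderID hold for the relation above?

(Warehouse=245, Qty=1, Product=L57): rows 1, 3 → OrderID = l, l ✓
(Warehouse=246, Qty=3, Product=L57): row 2 → OrderID = w ✓
(Warehouse=245, Qty=1, Product=L80): rows 4, 11 → OrderID = v, v ✓
(Warehouse=246, Qty=4, Product=L57): rows 5, 9 → OrderID = u, u ✓
(Warehouse=246, Qty=1, Product=L57): rows 6, 8, 14 → OrderID = p, p, p ✓
(Warehouse=246, Qty=1, Product=L80): rows 7, 12 → OrderID = r, r ✓
(Warehouse=246, Qty=4, Product=L80): rows 10, 13 → OrderID = l, l ✓
Every {Warehouse, Qty, Product} value is associated with a single OrderID value, so {Warehouse, Qty, Product} → OrderID holds.

Yes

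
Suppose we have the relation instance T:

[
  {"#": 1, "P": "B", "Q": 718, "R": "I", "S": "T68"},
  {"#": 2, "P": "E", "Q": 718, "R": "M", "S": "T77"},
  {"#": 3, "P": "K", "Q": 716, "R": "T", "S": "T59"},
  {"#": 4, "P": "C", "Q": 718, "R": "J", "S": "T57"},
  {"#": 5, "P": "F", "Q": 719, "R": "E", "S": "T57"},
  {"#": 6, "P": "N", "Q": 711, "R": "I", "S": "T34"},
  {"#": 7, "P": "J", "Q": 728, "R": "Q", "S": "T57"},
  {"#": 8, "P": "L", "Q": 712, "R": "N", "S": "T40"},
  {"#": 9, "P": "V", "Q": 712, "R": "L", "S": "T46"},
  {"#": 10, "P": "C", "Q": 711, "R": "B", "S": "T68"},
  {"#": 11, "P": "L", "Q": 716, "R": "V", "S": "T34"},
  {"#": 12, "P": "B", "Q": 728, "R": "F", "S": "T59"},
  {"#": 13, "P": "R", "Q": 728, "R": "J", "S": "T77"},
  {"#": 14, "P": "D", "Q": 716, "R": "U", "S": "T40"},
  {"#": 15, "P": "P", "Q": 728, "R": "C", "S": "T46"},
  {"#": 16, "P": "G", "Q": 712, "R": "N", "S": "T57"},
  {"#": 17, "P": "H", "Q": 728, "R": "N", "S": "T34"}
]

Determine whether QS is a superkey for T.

Yes

All 17 rows have distinct QS values, so QS → (all attributes) holds and QS is a superkey.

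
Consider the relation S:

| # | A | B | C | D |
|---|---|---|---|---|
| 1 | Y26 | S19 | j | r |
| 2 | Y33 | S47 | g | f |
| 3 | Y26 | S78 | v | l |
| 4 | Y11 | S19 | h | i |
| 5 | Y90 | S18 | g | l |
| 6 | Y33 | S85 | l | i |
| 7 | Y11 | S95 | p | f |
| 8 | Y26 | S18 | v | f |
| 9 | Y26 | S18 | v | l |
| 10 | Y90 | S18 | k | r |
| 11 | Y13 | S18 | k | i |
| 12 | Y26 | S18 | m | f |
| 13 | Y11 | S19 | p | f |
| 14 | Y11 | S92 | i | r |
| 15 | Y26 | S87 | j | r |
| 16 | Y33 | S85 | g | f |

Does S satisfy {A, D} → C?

(A=Y26, D=r): rows 1, 15 → C = j, j ✓
(A=Y33, D=f): rows 2, 16 → C = g, g ✓
(A=Y26, D=l): rows 3, 9 → C = v, v ✓
(A=Y11, D=i): row 4 → C = h ✓
(A=Y90, D=l): row 5 → C = g ✓
(A=Y33, D=i): row 6 → C = l ✓
(A=Y11, D=f): rows 7, 13 → C = p, p ✓
(A=Y26, D=f): rows 8, 12 → C takes values {v, m} — violation
(A=Y90, D=r): row 10 → C = k ✓
(A=Y13, D=i): row 11 → C = k ✓
(A=Y11, D=r): row 14 → C = i ✓
Two rows agree on {A, D} but differ on C, so {A, D} → C does not hold.

No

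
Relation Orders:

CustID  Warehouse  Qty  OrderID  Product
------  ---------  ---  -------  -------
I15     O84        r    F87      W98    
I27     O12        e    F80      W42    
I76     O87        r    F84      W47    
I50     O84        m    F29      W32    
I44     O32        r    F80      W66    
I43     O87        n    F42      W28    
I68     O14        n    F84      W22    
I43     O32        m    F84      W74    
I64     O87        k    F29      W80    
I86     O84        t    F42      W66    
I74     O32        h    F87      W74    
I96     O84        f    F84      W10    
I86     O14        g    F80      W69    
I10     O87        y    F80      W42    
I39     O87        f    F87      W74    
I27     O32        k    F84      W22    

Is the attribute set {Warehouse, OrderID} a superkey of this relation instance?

No

Two distinct rows share (Warehouse=O32, OrderID=F84), so {Warehouse, OrderID} does not determine every attribute — not a superkey.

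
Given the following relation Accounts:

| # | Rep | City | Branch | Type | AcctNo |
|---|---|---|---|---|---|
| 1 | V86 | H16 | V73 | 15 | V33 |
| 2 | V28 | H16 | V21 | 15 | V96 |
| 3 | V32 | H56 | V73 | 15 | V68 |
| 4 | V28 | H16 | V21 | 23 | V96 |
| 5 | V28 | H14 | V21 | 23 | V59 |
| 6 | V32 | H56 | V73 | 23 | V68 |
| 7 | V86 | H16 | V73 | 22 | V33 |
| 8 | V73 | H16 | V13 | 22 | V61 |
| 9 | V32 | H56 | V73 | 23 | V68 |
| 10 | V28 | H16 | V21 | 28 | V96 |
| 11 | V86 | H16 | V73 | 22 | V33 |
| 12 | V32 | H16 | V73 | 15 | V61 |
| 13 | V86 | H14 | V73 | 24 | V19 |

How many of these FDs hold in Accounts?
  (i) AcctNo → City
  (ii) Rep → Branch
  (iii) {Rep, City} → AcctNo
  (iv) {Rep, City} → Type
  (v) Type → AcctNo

3

(i) AcctNo → City: every LHS value maps to a single RHS value — holds.
(ii) Rep → Branch: every LHS value maps to a single RHS value — holds.
(iii) {Rep, City} → AcctNo: every LHS value maps to a single RHS value — holds.
(iv) {Rep, City} → Type: (Rep=V86, City=H16): rows 1, 7, 11 → Type takes values {15, 22} — violation; (Rep=V28, City=H16): rows 2, 4, 10 → Type takes values {15, 23, 28} — violation; (Rep=V32, City=H56): rows 3, 6, 9 → Type takes values {15, 23} — violation — fails.
(v) Type → AcctNo: Type=15: rows 1, 2, 3, 12 → AcctNo takes values {V33, V96, V68, V61} — violation; Type=23: rows 4, 5, 6, 9 → AcctNo takes values {V96, V59, V68} — violation; Type=22: rows 7, 8, 11 → AcctNo takes values {V33, V61} — violation — fails.
3 of the 5 dependencies hold.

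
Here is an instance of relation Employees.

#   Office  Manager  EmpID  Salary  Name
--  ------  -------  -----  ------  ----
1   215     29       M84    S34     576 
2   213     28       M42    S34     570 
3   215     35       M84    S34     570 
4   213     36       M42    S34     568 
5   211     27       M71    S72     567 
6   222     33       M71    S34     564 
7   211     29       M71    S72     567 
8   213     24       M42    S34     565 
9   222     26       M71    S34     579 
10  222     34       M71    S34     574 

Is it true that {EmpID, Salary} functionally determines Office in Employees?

Yes

(EmpID=M84, Salary=S34): rows 1, 3 → Office = 215, 215 ✓
(EmpID=M42, Salary=S34): rows 2, 4, 8 → Office = 213, 213, 213 ✓
(EmpID=M71, Salary=S72): rows 5, 7 → Office = 211, 211 ✓
(EmpID=M71, Salary=S34): rows 6, 9, 10 → Office = 222, 222, 222 ✓
Every {EmpID, Salary} value is associated with a single Office value, so {EmpID, Salary} -> Office holds.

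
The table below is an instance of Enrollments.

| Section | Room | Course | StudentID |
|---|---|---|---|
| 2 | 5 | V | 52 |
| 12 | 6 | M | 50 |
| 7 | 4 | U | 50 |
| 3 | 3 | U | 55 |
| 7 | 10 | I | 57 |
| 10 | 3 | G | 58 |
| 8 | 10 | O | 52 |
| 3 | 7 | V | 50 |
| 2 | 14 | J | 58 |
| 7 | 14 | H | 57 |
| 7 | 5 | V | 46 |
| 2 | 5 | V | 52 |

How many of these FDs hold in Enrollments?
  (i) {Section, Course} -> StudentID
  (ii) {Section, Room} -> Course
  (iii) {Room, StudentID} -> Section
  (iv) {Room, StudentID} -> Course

(i) {Section, Course} -> StudentID: every LHS value maps to a single RHS value — holds.
(ii) {Section, Room} -> Course: every LHS value maps to a single RHS value — holds.
(iii) {Room, StudentID} -> Section: every LHS value maps to a single RHS value — holds.
(iv) {Room, StudentID} -> Course: every LHS value maps to a single RHS value — holds.
4 of the 4 dependencies hold.

4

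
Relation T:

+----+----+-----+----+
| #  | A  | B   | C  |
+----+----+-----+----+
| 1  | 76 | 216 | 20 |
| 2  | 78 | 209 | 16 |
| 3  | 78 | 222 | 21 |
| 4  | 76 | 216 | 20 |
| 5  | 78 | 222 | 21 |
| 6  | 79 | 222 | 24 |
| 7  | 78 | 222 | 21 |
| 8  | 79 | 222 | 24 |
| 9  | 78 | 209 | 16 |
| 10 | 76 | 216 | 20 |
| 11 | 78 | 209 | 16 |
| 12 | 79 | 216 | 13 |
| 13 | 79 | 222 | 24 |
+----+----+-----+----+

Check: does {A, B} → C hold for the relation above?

Yes

(A=76, B=216): rows 1, 4, 10 → C = 20, 20, 20 ✓
(A=78, B=209): rows 2, 9, 11 → C = 16, 16, 16 ✓
(A=78, B=222): rows 3, 5, 7 → C = 21, 21, 21 ✓
(A=79, B=222): rows 6, 8, 13 → C = 24, 24, 24 ✓
(A=79, B=216): row 12 → C = 13 ✓
Every {A, B} value is associated with a single C value, so {A, B} → C holds.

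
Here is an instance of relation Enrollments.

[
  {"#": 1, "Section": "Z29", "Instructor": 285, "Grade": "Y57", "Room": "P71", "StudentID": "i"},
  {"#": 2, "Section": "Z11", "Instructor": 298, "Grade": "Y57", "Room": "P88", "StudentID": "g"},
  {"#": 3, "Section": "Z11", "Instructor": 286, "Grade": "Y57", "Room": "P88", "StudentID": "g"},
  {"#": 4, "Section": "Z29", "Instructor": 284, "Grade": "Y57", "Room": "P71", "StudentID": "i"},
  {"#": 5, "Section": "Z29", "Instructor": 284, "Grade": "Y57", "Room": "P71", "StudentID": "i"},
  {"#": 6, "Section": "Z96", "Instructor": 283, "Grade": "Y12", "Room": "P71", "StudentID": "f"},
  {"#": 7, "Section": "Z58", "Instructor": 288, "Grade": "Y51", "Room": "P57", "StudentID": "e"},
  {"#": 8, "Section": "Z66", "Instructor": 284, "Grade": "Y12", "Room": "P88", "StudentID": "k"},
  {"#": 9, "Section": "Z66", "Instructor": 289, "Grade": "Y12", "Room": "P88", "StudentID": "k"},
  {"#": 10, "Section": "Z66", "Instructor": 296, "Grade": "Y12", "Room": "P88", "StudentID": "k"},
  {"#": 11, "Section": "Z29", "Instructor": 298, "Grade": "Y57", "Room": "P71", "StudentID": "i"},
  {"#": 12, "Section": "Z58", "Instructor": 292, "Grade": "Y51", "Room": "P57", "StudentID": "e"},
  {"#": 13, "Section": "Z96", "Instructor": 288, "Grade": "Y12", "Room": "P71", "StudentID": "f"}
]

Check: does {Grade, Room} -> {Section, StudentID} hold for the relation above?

(Grade=Y57, Room=P71): rows 1, 4, 5, 11 → {Section,StudentID} = (Z29, i), (Z29, i), (Z29, i), (Z29, i) ✓
(Grade=Y57, Room=P88): rows 2, 3 → {Section,StudentID} = (Z11, g), (Z11, g) ✓
(Grade=Y12, Room=P71): rows 6, 13 → {Section,StudentID} = (Z96, f), (Z96, f) ✓
(Grade=Y51, Room=P57): rows 7, 12 → {Section,StudentID} = (Z58, e), (Z58, e) ✓
(Grade=Y12, Room=P88): rows 8, 9, 10 → {Section,StudentID} = (Z66, k), (Z66, k), (Z66, k) ✓
Every {Grade, Room} value is associated with a single {Section, StudentID} value, so {Grade, Room} -> {Section, StudentID} holds.

Yes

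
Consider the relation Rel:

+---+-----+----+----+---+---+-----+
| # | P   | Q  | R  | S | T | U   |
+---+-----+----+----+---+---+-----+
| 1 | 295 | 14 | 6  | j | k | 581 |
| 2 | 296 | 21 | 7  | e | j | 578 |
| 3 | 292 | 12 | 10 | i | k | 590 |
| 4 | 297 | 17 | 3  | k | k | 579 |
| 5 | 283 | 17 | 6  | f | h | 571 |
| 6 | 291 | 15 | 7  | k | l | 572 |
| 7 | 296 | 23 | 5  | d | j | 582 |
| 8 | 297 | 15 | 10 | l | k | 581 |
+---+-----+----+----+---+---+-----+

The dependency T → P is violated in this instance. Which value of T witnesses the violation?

T=k: rows 1, 3, 4, 8 → P takes values {295, 292, 297} — violation
T=j: rows 2, 7 → P = 296, 296 ✓
T=h: row 5 → P = 283 ✓
T=l: row 6 → P = 291 ✓
The only T value with inconsistent P is T=k.

k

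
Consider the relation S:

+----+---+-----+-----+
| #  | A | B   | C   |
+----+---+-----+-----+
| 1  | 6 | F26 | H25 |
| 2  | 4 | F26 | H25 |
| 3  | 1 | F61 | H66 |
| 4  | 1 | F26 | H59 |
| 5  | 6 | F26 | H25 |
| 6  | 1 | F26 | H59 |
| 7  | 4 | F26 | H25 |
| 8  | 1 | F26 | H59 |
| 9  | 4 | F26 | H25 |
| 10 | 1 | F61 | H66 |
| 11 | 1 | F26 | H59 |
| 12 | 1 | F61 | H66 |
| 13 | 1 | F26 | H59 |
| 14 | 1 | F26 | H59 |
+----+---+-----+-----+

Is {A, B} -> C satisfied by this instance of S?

Yes

(A=6, B=F26): rows 1, 5 → C = H25, H25 ✓
(A=4, B=F26): rows 2, 7, 9 → C = H25, H25, H25 ✓
(A=1, B=F61): rows 3, 10, 12 → C = H66, H66, H66 ✓
(A=1, B=F26): rows 4, 6, 8, 11, 13, 14 → C = H59, H59, H59, H59, H59, H59 ✓
Every {A, B} value is associated with a single C value, so {A, B} -> C holds.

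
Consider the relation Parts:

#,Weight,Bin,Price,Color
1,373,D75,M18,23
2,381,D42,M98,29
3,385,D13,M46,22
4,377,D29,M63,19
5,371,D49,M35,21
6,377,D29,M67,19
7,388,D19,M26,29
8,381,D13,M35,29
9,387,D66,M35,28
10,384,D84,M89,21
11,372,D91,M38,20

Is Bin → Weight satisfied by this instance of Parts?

No

Bin=D75: row 1 → Weight = 373 ✓
Bin=D42: row 2 → Weight = 381 ✓
Bin=D13: rows 3, 8 → Weight takes values {385, 381} — violation
Bin=D29: rows 4, 6 → Weight = 377, 377 ✓
Bin=D49: row 5 → Weight = 371 ✓
Bin=D19: row 7 → Weight = 388 ✓
Bin=D66: row 9 → Weight = 387 ✓
Bin=D84: row 10 → Weight = 384 ✓
Bin=D91: row 11 → Weight = 372 ✓
Two rows agree on Bin but differ on Weight, so Bin → Weight does not hold.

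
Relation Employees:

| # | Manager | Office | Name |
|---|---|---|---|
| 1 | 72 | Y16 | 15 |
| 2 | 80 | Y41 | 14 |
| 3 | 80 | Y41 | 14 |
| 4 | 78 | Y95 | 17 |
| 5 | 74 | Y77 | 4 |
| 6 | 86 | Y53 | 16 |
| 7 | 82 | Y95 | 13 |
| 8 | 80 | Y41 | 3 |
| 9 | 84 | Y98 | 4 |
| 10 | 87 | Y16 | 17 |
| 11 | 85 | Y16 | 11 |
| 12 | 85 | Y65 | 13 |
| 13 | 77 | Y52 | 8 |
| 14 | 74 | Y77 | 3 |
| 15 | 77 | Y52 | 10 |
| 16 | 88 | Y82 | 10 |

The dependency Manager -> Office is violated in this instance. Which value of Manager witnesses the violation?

Manager=72: row 1 → Office = Y16 ✓
Manager=80: rows 2, 3, 8 → Office = Y41, Y41, Y41 ✓
Manager=78: row 4 → Office = Y95 ✓
Manager=74: rows 5, 14 → Office = Y77, Y77 ✓
Manager=86: row 6 → Office = Y53 ✓
Manager=82: row 7 → Office = Y95 ✓
Manager=84: row 9 → Office = Y98 ✓
Manager=87: row 10 → Office = Y16 ✓
Manager=85: rows 11, 12 → Office takes values {Y16, Y65} — violation
Manager=77: rows 13, 15 → Office = Y52, Y52 ✓
Manager=88: row 16 → Office = Y82 ✓
The only Manager value with inconsistent Office is Manager=85.

85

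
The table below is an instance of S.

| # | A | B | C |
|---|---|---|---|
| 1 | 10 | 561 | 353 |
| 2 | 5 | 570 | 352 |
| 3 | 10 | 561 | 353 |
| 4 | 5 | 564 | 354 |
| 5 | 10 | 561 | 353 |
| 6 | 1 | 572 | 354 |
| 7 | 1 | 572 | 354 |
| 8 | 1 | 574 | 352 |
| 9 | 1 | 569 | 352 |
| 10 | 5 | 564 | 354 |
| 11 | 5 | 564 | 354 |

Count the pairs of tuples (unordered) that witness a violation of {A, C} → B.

1

(A=10, C=353): all 3 rows agree on B — 0 pairs.
(A=5, C=354): all 3 rows agree on B — 0 pairs.
(A=1, C=354): all 2 rows agree on B — 0 pairs.
(A=1, C=352): violating pairs (8,9) — 1 pair.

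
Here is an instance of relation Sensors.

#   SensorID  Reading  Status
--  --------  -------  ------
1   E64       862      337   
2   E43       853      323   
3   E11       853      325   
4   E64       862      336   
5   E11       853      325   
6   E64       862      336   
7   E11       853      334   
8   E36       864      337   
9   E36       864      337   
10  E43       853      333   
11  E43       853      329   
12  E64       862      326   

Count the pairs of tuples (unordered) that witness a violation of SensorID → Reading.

SensorID=E64: all 4 rows agree on Reading — 0 pairs.
SensorID=E43: all 3 rows agree on Reading — 0 pairs.
SensorID=E11: all 3 rows agree on Reading — 0 pairs.
SensorID=E36: all 2 rows agree on Reading — 0 pairs.

0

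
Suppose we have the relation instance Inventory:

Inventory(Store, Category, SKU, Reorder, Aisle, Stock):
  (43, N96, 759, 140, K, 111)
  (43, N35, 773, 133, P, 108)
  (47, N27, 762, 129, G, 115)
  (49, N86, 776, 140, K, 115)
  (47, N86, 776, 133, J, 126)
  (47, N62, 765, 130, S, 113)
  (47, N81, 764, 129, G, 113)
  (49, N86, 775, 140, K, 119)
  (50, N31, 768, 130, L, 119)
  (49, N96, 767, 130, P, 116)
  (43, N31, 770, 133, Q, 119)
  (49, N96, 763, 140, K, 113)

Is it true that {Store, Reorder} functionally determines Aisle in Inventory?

No

(Store=43, Reorder=140): 1 row → Aisle = K ✓
(Store=43, Reorder=133): 2 rows → Aisle takes values {P, Q} — violation
(Store=47, Reorder=129): 2 rows → Aisle = G, G ✓
(Store=49, Reorder=140): 3 rows → Aisle = K, K, K ✓
(Store=47, Reorder=133): 1 row → Aisle = J ✓
(Store=47, Reorder=130): 1 row → Aisle = S ✓
(Store=50, Reorder=130): 1 row → Aisle = L ✓
(Store=49, Reorder=130): 1 row → Aisle = P ✓
Two rows agree on {Store, Reorder} but differ on Aisle, so {Store, Reorder} -> Aisle does not hold.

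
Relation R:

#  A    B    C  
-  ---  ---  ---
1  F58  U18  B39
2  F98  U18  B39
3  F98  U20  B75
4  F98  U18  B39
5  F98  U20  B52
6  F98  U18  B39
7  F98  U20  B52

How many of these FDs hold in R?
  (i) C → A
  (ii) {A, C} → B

1

(i) C → A: C=B39: rows 1, 2, 4, 6 → A takes values {F58, F98} — violation — fails.
(ii) {A, C} → B: every LHS value maps to a single RHS value — holds.
1 of the 2 dependencies holds.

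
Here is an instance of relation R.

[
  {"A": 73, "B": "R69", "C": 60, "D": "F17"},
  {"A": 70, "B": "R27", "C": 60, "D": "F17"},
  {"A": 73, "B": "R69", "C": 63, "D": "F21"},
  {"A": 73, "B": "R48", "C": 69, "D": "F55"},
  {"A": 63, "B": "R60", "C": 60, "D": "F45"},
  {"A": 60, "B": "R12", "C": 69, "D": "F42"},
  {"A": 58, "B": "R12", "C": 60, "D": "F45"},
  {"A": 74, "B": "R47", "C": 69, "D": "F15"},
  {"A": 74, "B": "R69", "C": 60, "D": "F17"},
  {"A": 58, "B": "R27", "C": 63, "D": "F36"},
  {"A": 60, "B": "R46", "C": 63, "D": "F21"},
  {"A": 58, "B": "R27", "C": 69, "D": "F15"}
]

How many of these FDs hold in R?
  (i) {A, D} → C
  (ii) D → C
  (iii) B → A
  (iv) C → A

(i) {A, D} → C: every LHS value maps to a single RHS value — holds.
(ii) D → C: every LHS value maps to a single RHS value — holds.
(iii) B → A: B=R69: 3 rows → A takes values {73, 74} — violation; B=R27: 3 rows → A takes values {70, 58} — violation; B=R12: 2 rows → A takes values {60, 58} — violation — fails.
(iv) C → A: C=60: 5 rows → A takes values {73, 70, 63, 58, 74} — violation; C=63: 3 rows → A takes values {73, 58, 60} — violation; C=69: 4 rows → A takes values {73, 60, 74, 58} — violation — fails.
2 of the 4 dependencies hold.

2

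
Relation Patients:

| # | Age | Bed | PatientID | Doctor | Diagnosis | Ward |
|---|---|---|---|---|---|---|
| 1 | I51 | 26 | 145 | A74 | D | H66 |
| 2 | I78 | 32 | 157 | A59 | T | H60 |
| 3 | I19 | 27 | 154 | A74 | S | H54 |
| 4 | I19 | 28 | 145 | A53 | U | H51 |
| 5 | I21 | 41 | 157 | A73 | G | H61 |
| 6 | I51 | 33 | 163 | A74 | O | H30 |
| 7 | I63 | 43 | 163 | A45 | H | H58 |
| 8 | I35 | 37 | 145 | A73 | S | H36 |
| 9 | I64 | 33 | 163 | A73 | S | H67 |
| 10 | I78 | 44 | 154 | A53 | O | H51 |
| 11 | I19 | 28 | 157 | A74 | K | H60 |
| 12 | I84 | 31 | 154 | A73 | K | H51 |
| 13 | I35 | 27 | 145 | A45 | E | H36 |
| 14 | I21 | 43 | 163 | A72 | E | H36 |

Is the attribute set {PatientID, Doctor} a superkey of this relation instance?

Yes

All 14 rows have distinct {PatientID, Doctor} values, so {PatientID, Doctor} → (all attributes) holds and {PatientID, Doctor} is a superkey.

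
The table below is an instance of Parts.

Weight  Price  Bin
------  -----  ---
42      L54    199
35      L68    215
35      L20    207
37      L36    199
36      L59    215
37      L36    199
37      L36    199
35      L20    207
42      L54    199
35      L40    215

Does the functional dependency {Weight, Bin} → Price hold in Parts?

(Weight=42, Bin=199): 2 rows → Price = L54, L54 ✓
(Weight=35, Bin=215): 2 rows → Price takes values {L68, L40} — violation
(Weight=35, Bin=207): 2 rows → Price = L20, L20 ✓
(Weight=37, Bin=199): 3 rows → Price = L36, L36, L36 ✓
(Weight=36, Bin=215): 1 row → Price = L59 ✓
Two rows agree on {Weight, Bin} but differ on Price, so {Weight, Bin} → Price does not hold.

No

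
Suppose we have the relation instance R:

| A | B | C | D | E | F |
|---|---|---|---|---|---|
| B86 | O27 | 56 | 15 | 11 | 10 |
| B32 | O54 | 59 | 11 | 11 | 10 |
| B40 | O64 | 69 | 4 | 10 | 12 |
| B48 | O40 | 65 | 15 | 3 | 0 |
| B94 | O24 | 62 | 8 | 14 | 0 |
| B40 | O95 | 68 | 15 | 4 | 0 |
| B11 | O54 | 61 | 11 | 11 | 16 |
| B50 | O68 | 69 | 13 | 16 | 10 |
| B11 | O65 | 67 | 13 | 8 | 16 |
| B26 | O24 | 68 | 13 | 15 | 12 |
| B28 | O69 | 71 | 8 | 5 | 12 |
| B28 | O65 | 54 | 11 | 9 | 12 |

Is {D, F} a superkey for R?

No

Two distinct rows share (D=15, F=0), so {D, F} does not determine every attribute — not a superkey.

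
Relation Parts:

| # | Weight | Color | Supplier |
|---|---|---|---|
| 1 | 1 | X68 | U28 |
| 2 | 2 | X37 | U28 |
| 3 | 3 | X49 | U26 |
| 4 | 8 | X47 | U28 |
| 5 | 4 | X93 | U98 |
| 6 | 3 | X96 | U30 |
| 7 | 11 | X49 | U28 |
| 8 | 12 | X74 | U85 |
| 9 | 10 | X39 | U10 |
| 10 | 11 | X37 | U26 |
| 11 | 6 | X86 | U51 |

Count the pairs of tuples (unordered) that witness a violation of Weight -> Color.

2

Weight=3: violating pairs (3,6) — 1 pair.
Weight=11: violating pairs (7,10) — 1 pair.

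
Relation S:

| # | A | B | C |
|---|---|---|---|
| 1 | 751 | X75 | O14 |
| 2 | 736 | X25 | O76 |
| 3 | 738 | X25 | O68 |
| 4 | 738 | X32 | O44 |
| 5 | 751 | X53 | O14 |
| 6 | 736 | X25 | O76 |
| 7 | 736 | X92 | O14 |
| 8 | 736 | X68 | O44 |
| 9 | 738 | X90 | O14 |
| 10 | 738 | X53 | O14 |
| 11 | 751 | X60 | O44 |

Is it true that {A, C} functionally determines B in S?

(A=751, C=O14): rows 1, 5 → B takes values {X75, X53} — violation
(A=736, C=O76): rows 2, 6 → B = X25, X25 ✓
(A=738, C=O68): row 3 → B = X25 ✓
(A=738, C=O44): row 4 → B = X32 ✓
(A=736, C=O14): row 7 → B = X92 ✓
(A=736, C=O44): row 8 → B = X68 ✓
(A=738, C=O14): rows 9, 10 → B takes values {X90, X53} — violation
(A=751, C=O44): row 11 → B = X60 ✓
Two rows agree on {A, C} but differ on B, so {A, C} → B does not hold.

No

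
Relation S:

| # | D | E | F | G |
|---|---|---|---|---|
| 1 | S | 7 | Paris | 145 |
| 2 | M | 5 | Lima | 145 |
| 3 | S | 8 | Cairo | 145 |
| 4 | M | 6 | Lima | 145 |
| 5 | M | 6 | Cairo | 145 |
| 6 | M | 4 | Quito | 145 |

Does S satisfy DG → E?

No

(D=S, G=145): rows 1, 3 → E takes values {7, 8} — violation
(D=M, G=145): rows 2, 4, 5, 6 → E takes values {5, 6, 4} — violation
Two rows agree on DG but differ on E, so DG → E does not hold.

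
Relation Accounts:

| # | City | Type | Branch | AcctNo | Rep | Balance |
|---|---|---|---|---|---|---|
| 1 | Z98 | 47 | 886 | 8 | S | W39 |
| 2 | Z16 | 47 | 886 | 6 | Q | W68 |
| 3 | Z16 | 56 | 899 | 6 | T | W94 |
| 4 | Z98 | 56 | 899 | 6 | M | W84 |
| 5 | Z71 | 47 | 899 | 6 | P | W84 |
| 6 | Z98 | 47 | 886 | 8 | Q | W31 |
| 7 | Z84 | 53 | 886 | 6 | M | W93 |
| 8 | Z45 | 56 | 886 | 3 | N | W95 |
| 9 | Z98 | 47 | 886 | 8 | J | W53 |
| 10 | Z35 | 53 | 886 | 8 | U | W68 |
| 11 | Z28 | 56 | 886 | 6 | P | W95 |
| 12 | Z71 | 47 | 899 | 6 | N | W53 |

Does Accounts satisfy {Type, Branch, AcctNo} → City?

No

(Type=47, Branch=886, AcctNo=8): rows 1, 6, 9 → City = Z98, Z98, Z98 ✓
(Type=47, Branch=886, AcctNo=6): row 2 → City = Z16 ✓
(Type=56, Branch=899, AcctNo=6): rows 3, 4 → City takes values {Z16, Z98} — violation
(Type=47, Branch=899, AcctNo=6): rows 5, 12 → City = Z71, Z71 ✓
(Type=53, Branch=886, AcctNo=6): row 7 → City = Z84 ✓
(Type=56, Branch=886, AcctNo=3): row 8 → City = Z45 ✓
(Type=53, Branch=886, AcctNo=8): row 10 → City = Z35 ✓
(Type=56, Branch=886, AcctNo=6): row 11 → City = Z28 ✓
Two rows agree on {Type, Branch, AcctNo} but differ on City, so {Type, Branch, AcctNo} → City does not hold.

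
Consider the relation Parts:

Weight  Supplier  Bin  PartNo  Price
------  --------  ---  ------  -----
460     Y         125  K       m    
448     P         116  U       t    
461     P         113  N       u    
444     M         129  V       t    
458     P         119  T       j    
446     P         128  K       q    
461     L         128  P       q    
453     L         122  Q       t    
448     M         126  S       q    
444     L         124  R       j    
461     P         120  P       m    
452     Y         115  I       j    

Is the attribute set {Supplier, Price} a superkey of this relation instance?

All 12 rows have distinct {Supplier, Price} values, so {Supplier, Price} → (all attributes) holds and {Supplier, Price} is a superkey.

Yes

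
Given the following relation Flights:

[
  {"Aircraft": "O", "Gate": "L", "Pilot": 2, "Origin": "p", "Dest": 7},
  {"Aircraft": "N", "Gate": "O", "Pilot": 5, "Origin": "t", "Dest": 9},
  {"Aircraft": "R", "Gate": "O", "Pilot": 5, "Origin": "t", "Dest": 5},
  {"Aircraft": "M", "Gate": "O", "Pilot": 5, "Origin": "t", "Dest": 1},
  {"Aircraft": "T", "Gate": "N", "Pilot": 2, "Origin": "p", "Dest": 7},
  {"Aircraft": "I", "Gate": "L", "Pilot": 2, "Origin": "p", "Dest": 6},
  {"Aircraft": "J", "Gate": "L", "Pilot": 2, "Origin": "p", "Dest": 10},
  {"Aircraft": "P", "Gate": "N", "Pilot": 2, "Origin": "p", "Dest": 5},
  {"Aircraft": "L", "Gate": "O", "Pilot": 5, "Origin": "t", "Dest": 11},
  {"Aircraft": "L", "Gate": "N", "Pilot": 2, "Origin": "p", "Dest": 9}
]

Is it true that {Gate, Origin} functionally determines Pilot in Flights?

Yes

(Gate=L, Origin=p): 3 rows → Pilot = 2, 2, 2 ✓
(Gate=O, Origin=t): 4 rows → Pilot = 5, 5, 5, 5 ✓
(Gate=N, Origin=p): 3 rows → Pilot = 2, 2, 2 ✓
Every {Gate, Origin} value is associated with a single Pilot value, so {Gate, Origin} -> Pilot holds.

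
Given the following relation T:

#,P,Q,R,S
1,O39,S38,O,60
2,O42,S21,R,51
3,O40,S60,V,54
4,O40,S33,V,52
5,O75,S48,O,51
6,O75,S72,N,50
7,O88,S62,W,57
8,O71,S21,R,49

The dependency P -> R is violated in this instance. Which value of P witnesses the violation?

P=O39: row 1 → R = O ✓
P=O42: row 2 → R = R ✓
P=O40: rows 3, 4 → R = V, V ✓
P=O75: rows 5, 6 → R takes values {O, N} — violation
P=O88: row 7 → R = W ✓
P=O71: row 8 → R = R ✓
The only P value with inconsistent R is P=O75.

O75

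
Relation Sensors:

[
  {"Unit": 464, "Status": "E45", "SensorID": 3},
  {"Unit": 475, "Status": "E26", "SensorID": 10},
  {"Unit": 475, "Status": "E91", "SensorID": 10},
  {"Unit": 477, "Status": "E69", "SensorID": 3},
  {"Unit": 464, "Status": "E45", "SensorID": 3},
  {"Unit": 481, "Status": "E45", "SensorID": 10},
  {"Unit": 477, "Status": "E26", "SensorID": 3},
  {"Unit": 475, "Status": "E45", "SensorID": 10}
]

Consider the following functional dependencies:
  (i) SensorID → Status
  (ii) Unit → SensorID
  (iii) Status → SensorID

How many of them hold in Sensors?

1

(i) SensorID → Status: SensorID=3: 4 rows → Status takes values {E45, E69, E26} — violation; SensorID=10: 4 rows → Status takes values {E26, E91, E45} — violation — fails.
(ii) Unit → SensorID: every LHS value maps to a single RHS value — holds.
(iii) Status → SensorID: Status=E45: 4 rows → SensorID takes values {3, 10} — violation; Status=E26: 2 rows → SensorID takes values {10, 3} — violation — fails.
1 of the 3 dependencies holds.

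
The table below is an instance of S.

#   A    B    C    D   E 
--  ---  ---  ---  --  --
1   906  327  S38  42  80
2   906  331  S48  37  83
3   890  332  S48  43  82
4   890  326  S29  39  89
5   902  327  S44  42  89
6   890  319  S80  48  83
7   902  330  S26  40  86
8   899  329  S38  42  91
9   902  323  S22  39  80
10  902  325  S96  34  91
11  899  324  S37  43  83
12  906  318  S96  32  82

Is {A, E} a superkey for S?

All 12 rows have distinct {A, E} values, so {A, E} → (all attributes) holds and {A, E} is a superkey.

Yes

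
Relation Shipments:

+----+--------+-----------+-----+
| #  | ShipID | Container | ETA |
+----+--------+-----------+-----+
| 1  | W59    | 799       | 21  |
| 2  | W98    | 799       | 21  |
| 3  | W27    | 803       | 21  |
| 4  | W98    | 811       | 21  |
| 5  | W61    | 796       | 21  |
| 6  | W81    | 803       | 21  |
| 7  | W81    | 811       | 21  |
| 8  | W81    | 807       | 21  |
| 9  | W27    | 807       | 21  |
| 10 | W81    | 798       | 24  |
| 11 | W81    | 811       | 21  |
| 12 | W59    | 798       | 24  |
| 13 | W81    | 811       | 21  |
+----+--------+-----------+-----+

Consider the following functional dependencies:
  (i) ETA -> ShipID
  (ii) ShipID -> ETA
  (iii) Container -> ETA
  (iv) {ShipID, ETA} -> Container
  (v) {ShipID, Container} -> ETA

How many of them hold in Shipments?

2

(i) ETA -> ShipID: ETA=21: rows 1, 2, 3, 4, 5, 6, 7, 8, 9, 11, 13 → ShipID takes values {W59, W98, W27, W61, W81} — violation; ETA=24: rows 10, 12 → ShipID takes values {W81, W59} — violation — fails.
(ii) ShipID -> ETA: ShipID=W59: rows 1, 12 → ETA takes values {21, 24} — violation; ShipID=W81: rows 6, 7, 8, 10, 11, 13 → ETA takes values {21, 24} — violation — fails.
(iii) Container -> ETA: every LHS value maps to a single RHS value — holds.
(iv) {ShipID, ETA} -> Container: (ShipID=W98, ETA=21): rows 2, 4 → Container takes values {799, 811} — violation; (ShipID=W27, ETA=21): rows 3, 9 → Container takes values {803, 807} — violation; (ShipID=W81, ETA=21): rows 6, 7, 8, 11, 13 → Container takes values {803, 811, 807} — violation — fails.
(v) {ShipID, Container} -> ETA: every LHS value maps to a single RHS value — holds.
2 of the 5 dependencies hold.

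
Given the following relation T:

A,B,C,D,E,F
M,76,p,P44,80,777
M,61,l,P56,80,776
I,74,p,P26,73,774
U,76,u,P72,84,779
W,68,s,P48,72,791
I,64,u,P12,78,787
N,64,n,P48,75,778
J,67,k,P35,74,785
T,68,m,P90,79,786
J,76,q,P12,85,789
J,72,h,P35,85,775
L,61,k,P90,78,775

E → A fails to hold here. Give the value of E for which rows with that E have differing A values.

78

E=80: 2 rows → A = M, M ✓
E=73: 1 row → A = I ✓
E=84: 1 row → A = U ✓
E=72: 1 row → A = W ✓
E=78: 2 rows → A takes values {I, L} — violation
E=75: 1 row → A = N ✓
E=74: 1 row → A = J ✓
E=79: 1 row → A = T ✓
E=85: 2 rows → A = J, J ✓
The only E value with inconsistent A is E=78.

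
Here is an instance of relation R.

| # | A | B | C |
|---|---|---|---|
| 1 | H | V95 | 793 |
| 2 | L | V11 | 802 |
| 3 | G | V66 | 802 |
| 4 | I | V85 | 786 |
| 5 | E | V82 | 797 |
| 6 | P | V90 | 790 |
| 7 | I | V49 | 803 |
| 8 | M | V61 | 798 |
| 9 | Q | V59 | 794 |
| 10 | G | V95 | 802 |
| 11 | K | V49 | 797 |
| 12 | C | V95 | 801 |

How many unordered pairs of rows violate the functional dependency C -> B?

4

C=802: violating pairs (2,3), (2,10), (3,10) — 3 pairs.
C=797: violating pairs (5,11) — 1 pair.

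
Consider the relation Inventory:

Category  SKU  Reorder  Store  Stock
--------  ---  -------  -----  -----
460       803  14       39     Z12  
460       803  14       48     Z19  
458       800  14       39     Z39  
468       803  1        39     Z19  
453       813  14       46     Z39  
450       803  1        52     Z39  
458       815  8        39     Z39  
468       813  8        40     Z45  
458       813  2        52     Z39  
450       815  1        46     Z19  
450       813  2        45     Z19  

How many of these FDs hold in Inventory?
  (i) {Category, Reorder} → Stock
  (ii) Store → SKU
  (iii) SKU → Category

(i) {Category, Reorder} → Stock: (Category=460, Reorder=14): 2 rows → Stock takes values {Z12, Z19} — violation; (Category=450, Reorder=1): 2 rows → Stock takes values {Z39, Z19} — violation — fails.
(ii) Store → SKU: Store=39: 4 rows → SKU takes values {803, 800, 815} — violation; Store=46: 2 rows → SKU takes values {813, 815} — violation; Store=52: 2 rows → SKU takes values {803, 813} — violation — fails.
(iii) SKU → Category: SKU=803: 4 rows → Category takes values {460, 468, 450} — violation; SKU=813: 4 rows → Category takes values {453, 468, 458, 450} — violation; SKU=815: 2 rows → Category takes values {458, 450} — violation — fails.
None of the 3 dependencies hold.

0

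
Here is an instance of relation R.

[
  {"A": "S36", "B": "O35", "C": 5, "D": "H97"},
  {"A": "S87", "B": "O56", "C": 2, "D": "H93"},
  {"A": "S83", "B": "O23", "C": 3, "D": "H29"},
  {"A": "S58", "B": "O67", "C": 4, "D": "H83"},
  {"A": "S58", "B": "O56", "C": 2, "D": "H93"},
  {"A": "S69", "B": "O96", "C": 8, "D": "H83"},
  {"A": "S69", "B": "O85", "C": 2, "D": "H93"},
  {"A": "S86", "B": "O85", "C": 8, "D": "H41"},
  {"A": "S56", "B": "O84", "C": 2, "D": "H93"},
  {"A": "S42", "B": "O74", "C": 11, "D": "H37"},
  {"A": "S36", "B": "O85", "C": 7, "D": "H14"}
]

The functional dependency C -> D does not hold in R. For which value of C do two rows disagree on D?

8

C=5: 1 row → D = H97 ✓
C=2: 4 rows → D = H93, H93, H93, H93 ✓
C=3: 1 row → D = H29 ✓
C=4: 1 row → D = H83 ✓
C=8: 2 rows → D takes values {H83, H41} — violation
C=11: 1 row → D = H37 ✓
C=7: 1 row → D = H14 ✓
The only C value with inconsistent D is C=8.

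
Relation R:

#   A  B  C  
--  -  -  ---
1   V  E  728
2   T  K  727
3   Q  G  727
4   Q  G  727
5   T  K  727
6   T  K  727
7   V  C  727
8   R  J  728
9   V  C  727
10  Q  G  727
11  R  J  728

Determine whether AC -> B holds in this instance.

(A=V, C=728): row 1 → B = E ✓
(A=T, C=727): rows 2, 5, 6 → B = K, K, K ✓
(A=Q, C=727): rows 3, 4, 10 → B = G, G, G ✓
(A=V, C=727): rows 7, 9 → B = C, C ✓
(A=R, C=728): rows 8, 11 → B = J, J ✓
Every AC value is associated with a single B value, so AC -> B holds.

Yes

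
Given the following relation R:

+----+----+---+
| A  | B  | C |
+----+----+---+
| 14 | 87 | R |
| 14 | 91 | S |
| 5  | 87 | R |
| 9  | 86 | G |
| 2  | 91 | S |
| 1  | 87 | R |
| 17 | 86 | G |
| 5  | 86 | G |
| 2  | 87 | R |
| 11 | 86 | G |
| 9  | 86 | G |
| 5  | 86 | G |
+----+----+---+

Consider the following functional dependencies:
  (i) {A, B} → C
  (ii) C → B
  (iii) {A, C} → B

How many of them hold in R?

3

(i) {A, B} → C: every LHS value maps to a single RHS value — holds.
(ii) C → B: every LHS value maps to a single RHS value — holds.
(iii) {A, C} → B: every LHS value maps to a single RHS value — holds.
3 of the 3 dependencies hold.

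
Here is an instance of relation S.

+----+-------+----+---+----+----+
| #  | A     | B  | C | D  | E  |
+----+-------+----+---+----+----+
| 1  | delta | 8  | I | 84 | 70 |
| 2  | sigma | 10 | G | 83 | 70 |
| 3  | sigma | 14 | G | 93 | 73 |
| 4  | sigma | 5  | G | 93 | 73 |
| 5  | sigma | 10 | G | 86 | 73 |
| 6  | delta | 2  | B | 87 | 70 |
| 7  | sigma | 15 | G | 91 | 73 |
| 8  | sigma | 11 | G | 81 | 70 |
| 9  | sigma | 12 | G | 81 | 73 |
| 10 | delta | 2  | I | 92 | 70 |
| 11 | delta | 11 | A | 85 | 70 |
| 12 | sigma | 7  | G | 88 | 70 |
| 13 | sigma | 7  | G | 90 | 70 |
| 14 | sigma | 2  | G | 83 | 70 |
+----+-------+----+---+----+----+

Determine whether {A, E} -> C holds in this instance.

(A=delta, E=70): rows 1, 6, 10, 11 → C takes values {I, B, A} — violation
(A=sigma, E=70): rows 2, 8, 12, 13, 14 → C = G, G, G, G, G ✓
(A=sigma, E=73): rows 3, 4, 5, 7, 9 → C = G, G, G, G, G ✓
Two rows agree on {A, E} but differ on C, so {A, E} -> C does not hold.

No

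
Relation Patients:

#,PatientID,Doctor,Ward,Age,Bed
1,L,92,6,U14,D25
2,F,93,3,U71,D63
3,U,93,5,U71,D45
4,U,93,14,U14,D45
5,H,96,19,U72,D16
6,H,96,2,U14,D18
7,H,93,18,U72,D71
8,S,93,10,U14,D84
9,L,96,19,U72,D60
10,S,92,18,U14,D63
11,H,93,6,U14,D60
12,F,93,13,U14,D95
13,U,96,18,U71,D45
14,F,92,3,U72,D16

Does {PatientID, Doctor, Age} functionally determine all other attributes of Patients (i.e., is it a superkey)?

All 14 rows have distinct {PatientID, Doctor, Age} values, so {PatientID, Doctor, Age} → (all attributes) holds and {PatientID, Doctor, Age} is a superkey.

Yes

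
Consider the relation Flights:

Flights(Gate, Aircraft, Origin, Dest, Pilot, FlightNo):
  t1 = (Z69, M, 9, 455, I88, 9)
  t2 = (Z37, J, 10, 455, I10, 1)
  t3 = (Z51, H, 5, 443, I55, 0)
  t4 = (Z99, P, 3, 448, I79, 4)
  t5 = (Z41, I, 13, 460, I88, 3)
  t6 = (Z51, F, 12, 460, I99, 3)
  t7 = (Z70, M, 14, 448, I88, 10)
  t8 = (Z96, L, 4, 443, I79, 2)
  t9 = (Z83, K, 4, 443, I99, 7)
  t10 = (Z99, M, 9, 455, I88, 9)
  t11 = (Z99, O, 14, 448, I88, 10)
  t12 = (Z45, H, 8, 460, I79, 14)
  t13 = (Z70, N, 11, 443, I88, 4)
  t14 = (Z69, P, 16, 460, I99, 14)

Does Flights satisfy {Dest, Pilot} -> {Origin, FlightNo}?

No

(Dest=455, Pilot=I88): rows 1, 10 → {Origin,FlightNo} = (9, 9), (9, 9) ✓
(Dest=455, Pilot=I10): row 2 → {Origin,FlightNo} = (10, 1) ✓
(Dest=443, Pilot=I55): row 3 → {Origin,FlightNo} = (5, 0) ✓
(Dest=448, Pilot=I79): row 4 → {Origin,FlightNo} = (3, 4) ✓
(Dest=460, Pilot=I88): row 5 → {Origin,FlightNo} = (13, 3) ✓
(Dest=460, Pilot=I99): rows 6, 14 → {Origin,FlightNo} takes values {(12, 3), (16, 14)} — violation
(Dest=448, Pilot=I88): rows 7, 11 → {Origin,FlightNo} = (14, 10), (14, 10) ✓
(Dest=443, Pilot=I79): row 8 → {Origin,FlightNo} = (4, 2) ✓
(Dest=443, Pilot=I99): row 9 → {Origin,FlightNo} = (4, 7) ✓
(Dest=460, Pilot=I79): row 12 → {Origin,FlightNo} = (8, 14) ✓
(Dest=443, Pilot=I88): row 13 → {Origin,FlightNo} = (11, 4) ✓
Two rows agree on {Dest, Pilot} but differ on {Origin, FlightNo}, so {Dest, Pilot} -> {Origin, FlightNo} does not hold.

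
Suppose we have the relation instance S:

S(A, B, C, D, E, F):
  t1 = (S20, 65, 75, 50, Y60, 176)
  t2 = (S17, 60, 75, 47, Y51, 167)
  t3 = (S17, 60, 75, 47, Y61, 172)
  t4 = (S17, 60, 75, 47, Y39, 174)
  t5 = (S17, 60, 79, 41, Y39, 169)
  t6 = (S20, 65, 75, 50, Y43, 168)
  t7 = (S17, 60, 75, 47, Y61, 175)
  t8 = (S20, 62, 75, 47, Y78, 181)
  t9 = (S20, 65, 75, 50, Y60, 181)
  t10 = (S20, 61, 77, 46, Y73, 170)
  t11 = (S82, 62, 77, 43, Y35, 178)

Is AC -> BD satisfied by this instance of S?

No

(A=S20, C=75): rows 1, 6, 8, 9 → {B,D} takes values {(65, 50), (62, 47)} — violation
(A=S17, C=75): rows 2, 3, 4, 7 → {B,D} = (60, 47), (60, 47), (60, 47), (60, 47) ✓
(A=S17, C=79): row 5 → {B,D} = (60, 41) ✓
(A=S20, C=77): row 10 → {B,D} = (61, 46) ✓
(A=S82, C=77): row 11 → {B,D} = (62, 43) ✓
Two rows agree on AC but differ on BD, so AC -> BD does not hold.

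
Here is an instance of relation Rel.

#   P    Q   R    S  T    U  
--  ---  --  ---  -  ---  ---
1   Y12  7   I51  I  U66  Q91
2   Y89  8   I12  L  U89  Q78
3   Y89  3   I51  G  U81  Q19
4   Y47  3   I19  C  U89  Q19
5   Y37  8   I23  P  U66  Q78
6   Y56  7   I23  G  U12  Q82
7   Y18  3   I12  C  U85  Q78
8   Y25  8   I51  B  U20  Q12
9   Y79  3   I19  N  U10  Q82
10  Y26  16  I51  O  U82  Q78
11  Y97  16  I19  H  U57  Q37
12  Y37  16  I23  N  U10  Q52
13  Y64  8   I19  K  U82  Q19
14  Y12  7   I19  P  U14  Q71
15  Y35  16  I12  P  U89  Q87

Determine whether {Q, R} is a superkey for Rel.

Rows 4 and 9 have the same {Q, R} value (Q=3, R=I19) but are distinct tuples, so {Q, R} does not determine every attribute — not a superkey.

No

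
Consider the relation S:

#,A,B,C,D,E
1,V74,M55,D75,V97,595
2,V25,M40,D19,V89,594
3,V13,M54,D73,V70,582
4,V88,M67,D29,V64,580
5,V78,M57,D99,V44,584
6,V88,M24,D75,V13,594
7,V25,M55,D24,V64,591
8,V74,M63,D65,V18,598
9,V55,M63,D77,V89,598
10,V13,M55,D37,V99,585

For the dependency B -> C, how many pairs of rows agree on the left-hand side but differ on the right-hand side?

B=M55: violating pairs (1,7), (1,10), (7,10) — 3 pairs.
B=M63: violating pairs (8,9) — 1 pair.

4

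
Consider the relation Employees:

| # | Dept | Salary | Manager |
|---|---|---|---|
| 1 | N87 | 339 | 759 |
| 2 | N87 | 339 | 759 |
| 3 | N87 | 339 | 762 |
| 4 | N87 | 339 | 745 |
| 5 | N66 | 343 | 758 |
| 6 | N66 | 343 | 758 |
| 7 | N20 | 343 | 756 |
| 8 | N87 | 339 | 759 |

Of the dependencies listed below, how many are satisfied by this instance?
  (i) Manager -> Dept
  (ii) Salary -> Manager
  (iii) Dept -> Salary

(i) Manager -> Dept: every LHS value maps to a single RHS value — holds.
(ii) Salary -> Manager: Salary=339: rows 1, 2, 3, 4, 8 → Manager takes values {759, 762, 745} — violation; Salary=343: rows 5, 6, 7 → Manager takes values {758, 756} — violation — fails.
(iii) Dept -> Salary: every LHS value maps to a single RHS value — holds.
2 of the 3 dependencies hold.

2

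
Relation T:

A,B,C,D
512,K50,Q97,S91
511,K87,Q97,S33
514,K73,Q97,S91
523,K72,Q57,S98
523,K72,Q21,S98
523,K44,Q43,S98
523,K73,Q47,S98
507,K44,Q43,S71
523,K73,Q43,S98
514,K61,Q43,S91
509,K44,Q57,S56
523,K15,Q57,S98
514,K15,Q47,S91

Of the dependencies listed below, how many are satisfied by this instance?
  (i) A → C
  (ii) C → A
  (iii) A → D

(i) A → C: A=514: 3 rows → C takes values {Q97, Q43, Q47} — violation; A=523: 6 rows → C takes values {Q57, Q21, Q43, Q47} — violation — fails.
(ii) C → A: C=Q97: 3 rows → A takes values {512, 511, 514} — violation; C=Q57: 3 rows → A takes values {523, 509} — violation; C=Q43: 4 rows → A takes values {523, 507, 514} — violation; C=Q47: 2 rows → A takes values {523, 514} — violation — fails.
(iii) A → D: every LHS value maps to a single RHS value — holds.
1 of the 3 dependencies holds.

1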